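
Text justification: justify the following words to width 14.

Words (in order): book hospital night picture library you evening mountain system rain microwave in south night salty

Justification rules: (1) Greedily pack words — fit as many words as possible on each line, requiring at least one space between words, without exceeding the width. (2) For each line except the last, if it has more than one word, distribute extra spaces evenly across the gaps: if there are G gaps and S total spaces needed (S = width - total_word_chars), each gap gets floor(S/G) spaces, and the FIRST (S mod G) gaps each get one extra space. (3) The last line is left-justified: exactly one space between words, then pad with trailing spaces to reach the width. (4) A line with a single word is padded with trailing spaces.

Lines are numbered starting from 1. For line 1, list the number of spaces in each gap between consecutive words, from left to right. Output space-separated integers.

Answer: 2

Derivation:
Line 1: ['book', 'hospital'] (min_width=13, slack=1)
Line 2: ['night', 'picture'] (min_width=13, slack=1)
Line 3: ['library', 'you'] (min_width=11, slack=3)
Line 4: ['evening'] (min_width=7, slack=7)
Line 5: ['mountain'] (min_width=8, slack=6)
Line 6: ['system', 'rain'] (min_width=11, slack=3)
Line 7: ['microwave', 'in'] (min_width=12, slack=2)
Line 8: ['south', 'night'] (min_width=11, slack=3)
Line 9: ['salty'] (min_width=5, slack=9)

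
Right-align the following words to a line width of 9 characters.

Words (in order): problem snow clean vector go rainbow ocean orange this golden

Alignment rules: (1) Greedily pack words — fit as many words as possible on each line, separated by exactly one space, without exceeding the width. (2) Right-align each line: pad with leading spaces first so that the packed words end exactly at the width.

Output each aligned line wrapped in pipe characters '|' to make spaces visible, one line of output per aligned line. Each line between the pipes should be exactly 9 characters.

Line 1: ['problem'] (min_width=7, slack=2)
Line 2: ['snow'] (min_width=4, slack=5)
Line 3: ['clean'] (min_width=5, slack=4)
Line 4: ['vector', 'go'] (min_width=9, slack=0)
Line 5: ['rainbow'] (min_width=7, slack=2)
Line 6: ['ocean'] (min_width=5, slack=4)
Line 7: ['orange'] (min_width=6, slack=3)
Line 8: ['this'] (min_width=4, slack=5)
Line 9: ['golden'] (min_width=6, slack=3)

Answer: |  problem|
|     snow|
|    clean|
|vector go|
|  rainbow|
|    ocean|
|   orange|
|     this|
|   golden|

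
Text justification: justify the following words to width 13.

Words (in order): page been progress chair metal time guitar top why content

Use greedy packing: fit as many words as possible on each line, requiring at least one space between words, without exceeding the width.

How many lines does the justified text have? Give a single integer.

Answer: 6

Derivation:
Line 1: ['page', 'been'] (min_width=9, slack=4)
Line 2: ['progress'] (min_width=8, slack=5)
Line 3: ['chair', 'metal'] (min_width=11, slack=2)
Line 4: ['time', 'guitar'] (min_width=11, slack=2)
Line 5: ['top', 'why'] (min_width=7, slack=6)
Line 6: ['content'] (min_width=7, slack=6)
Total lines: 6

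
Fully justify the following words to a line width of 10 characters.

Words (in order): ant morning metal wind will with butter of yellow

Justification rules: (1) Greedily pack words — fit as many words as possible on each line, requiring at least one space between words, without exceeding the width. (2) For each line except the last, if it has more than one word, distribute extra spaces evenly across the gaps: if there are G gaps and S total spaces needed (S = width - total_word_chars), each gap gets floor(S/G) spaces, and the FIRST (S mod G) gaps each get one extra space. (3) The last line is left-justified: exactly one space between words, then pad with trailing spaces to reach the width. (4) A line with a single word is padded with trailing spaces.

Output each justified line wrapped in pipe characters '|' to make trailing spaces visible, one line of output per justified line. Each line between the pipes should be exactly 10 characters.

Answer: |ant       |
|morning   |
|metal wind|
|will  with|
|butter  of|
|yellow    |

Derivation:
Line 1: ['ant'] (min_width=3, slack=7)
Line 2: ['morning'] (min_width=7, slack=3)
Line 3: ['metal', 'wind'] (min_width=10, slack=0)
Line 4: ['will', 'with'] (min_width=9, slack=1)
Line 5: ['butter', 'of'] (min_width=9, slack=1)
Line 6: ['yellow'] (min_width=6, slack=4)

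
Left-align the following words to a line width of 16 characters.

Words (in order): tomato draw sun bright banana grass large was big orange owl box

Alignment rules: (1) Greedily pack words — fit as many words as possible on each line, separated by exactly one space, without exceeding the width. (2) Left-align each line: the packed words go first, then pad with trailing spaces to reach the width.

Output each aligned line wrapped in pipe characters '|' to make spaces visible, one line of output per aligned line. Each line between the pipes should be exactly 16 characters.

Line 1: ['tomato', 'draw', 'sun'] (min_width=15, slack=1)
Line 2: ['bright', 'banana'] (min_width=13, slack=3)
Line 3: ['grass', 'large', 'was'] (min_width=15, slack=1)
Line 4: ['big', 'orange', 'owl'] (min_width=14, slack=2)
Line 5: ['box'] (min_width=3, slack=13)

Answer: |tomato draw sun |
|bright banana   |
|grass large was |
|big orange owl  |
|box             |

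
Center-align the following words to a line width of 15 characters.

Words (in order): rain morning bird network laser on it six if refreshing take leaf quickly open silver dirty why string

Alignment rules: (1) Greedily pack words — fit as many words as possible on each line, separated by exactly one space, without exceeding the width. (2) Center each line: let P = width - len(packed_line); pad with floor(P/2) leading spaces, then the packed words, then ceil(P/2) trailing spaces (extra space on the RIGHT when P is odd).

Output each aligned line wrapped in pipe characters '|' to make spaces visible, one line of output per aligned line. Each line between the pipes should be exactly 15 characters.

Line 1: ['rain', 'morning'] (min_width=12, slack=3)
Line 2: ['bird', 'network'] (min_width=12, slack=3)
Line 3: ['laser', 'on', 'it', 'six'] (min_width=15, slack=0)
Line 4: ['if', 'refreshing'] (min_width=13, slack=2)
Line 5: ['take', 'leaf'] (min_width=9, slack=6)
Line 6: ['quickly', 'open'] (min_width=12, slack=3)
Line 7: ['silver', 'dirty'] (min_width=12, slack=3)
Line 8: ['why', 'string'] (min_width=10, slack=5)

Answer: | rain morning  |
| bird network  |
|laser on it six|
| if refreshing |
|   take leaf   |
| quickly open  |
| silver dirty  |
|  why string   |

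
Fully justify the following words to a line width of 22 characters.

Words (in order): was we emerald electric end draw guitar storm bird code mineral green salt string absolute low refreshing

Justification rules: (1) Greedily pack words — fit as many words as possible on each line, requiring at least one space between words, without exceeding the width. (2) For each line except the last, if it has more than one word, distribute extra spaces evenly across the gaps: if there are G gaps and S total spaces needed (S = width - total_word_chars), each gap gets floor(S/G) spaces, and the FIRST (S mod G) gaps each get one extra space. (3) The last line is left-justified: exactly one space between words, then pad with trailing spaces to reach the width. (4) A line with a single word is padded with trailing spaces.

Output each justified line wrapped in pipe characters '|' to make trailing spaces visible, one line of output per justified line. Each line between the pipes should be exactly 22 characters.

Answer: |was     we     emerald|
|electric    end   draw|
|guitar storm bird code|
|mineral   green   salt|
|string   absolute  low|
|refreshing            |

Derivation:
Line 1: ['was', 'we', 'emerald'] (min_width=14, slack=8)
Line 2: ['electric', 'end', 'draw'] (min_width=17, slack=5)
Line 3: ['guitar', 'storm', 'bird', 'code'] (min_width=22, slack=0)
Line 4: ['mineral', 'green', 'salt'] (min_width=18, slack=4)
Line 5: ['string', 'absolute', 'low'] (min_width=19, slack=3)
Line 6: ['refreshing'] (min_width=10, slack=12)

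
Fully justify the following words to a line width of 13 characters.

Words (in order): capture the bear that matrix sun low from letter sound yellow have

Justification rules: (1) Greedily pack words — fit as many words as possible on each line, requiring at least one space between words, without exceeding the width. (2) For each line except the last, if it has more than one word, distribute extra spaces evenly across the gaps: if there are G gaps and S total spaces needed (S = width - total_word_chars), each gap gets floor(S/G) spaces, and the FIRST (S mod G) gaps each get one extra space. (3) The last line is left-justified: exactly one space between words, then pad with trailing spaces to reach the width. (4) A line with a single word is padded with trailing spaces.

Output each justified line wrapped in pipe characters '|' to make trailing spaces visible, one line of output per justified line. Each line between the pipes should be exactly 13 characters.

Answer: |capture   the|
|bear     that|
|matrix    sun|
|low      from|
|letter  sound|
|yellow have  |

Derivation:
Line 1: ['capture', 'the'] (min_width=11, slack=2)
Line 2: ['bear', 'that'] (min_width=9, slack=4)
Line 3: ['matrix', 'sun'] (min_width=10, slack=3)
Line 4: ['low', 'from'] (min_width=8, slack=5)
Line 5: ['letter', 'sound'] (min_width=12, slack=1)
Line 6: ['yellow', 'have'] (min_width=11, slack=2)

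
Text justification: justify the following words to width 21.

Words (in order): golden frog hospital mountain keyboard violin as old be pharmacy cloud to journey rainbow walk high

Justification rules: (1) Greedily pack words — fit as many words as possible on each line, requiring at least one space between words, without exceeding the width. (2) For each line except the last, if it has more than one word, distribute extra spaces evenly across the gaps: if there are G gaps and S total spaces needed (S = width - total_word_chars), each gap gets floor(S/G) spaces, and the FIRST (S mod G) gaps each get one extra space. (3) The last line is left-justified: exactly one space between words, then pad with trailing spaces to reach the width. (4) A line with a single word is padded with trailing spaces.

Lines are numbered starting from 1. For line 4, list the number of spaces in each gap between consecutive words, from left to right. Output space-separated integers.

Line 1: ['golden', 'frog', 'hospital'] (min_width=20, slack=1)
Line 2: ['mountain', 'keyboard'] (min_width=17, slack=4)
Line 3: ['violin', 'as', 'old', 'be'] (min_width=16, slack=5)
Line 4: ['pharmacy', 'cloud', 'to'] (min_width=17, slack=4)
Line 5: ['journey', 'rainbow', 'walk'] (min_width=20, slack=1)
Line 6: ['high'] (min_width=4, slack=17)

Answer: 3 3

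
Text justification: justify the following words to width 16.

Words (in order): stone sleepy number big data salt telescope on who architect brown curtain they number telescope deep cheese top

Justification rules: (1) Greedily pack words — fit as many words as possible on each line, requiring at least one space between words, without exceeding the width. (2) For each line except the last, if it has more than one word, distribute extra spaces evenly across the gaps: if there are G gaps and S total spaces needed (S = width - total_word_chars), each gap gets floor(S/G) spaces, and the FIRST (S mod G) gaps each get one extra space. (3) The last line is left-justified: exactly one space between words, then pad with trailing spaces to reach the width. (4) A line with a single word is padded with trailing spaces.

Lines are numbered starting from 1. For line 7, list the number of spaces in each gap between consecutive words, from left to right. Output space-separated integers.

Answer: 3

Derivation:
Line 1: ['stone', 'sleepy'] (min_width=12, slack=4)
Line 2: ['number', 'big', 'data'] (min_width=15, slack=1)
Line 3: ['salt', 'telescope'] (min_width=14, slack=2)
Line 4: ['on', 'who', 'architect'] (min_width=16, slack=0)
Line 5: ['brown', 'curtain'] (min_width=13, slack=3)
Line 6: ['they', 'number'] (min_width=11, slack=5)
Line 7: ['telescope', 'deep'] (min_width=14, slack=2)
Line 8: ['cheese', 'top'] (min_width=10, slack=6)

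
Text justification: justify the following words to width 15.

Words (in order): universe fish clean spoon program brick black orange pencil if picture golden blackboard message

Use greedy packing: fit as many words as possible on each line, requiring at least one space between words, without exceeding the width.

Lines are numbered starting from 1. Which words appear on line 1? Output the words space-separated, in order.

Answer: universe fish

Derivation:
Line 1: ['universe', 'fish'] (min_width=13, slack=2)
Line 2: ['clean', 'spoon'] (min_width=11, slack=4)
Line 3: ['program', 'brick'] (min_width=13, slack=2)
Line 4: ['black', 'orange'] (min_width=12, slack=3)
Line 5: ['pencil', 'if'] (min_width=9, slack=6)
Line 6: ['picture', 'golden'] (min_width=14, slack=1)
Line 7: ['blackboard'] (min_width=10, slack=5)
Line 8: ['message'] (min_width=7, slack=8)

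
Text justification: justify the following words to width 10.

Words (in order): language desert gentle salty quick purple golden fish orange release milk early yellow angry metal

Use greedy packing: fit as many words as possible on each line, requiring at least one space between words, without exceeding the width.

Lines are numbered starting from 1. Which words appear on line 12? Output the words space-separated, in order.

Answer: yellow

Derivation:
Line 1: ['language'] (min_width=8, slack=2)
Line 2: ['desert'] (min_width=6, slack=4)
Line 3: ['gentle'] (min_width=6, slack=4)
Line 4: ['salty'] (min_width=5, slack=5)
Line 5: ['quick'] (min_width=5, slack=5)
Line 6: ['purple'] (min_width=6, slack=4)
Line 7: ['golden'] (min_width=6, slack=4)
Line 8: ['fish'] (min_width=4, slack=6)
Line 9: ['orange'] (min_width=6, slack=4)
Line 10: ['release'] (min_width=7, slack=3)
Line 11: ['milk', 'early'] (min_width=10, slack=0)
Line 12: ['yellow'] (min_width=6, slack=4)
Line 13: ['angry'] (min_width=5, slack=5)
Line 14: ['metal'] (min_width=5, slack=5)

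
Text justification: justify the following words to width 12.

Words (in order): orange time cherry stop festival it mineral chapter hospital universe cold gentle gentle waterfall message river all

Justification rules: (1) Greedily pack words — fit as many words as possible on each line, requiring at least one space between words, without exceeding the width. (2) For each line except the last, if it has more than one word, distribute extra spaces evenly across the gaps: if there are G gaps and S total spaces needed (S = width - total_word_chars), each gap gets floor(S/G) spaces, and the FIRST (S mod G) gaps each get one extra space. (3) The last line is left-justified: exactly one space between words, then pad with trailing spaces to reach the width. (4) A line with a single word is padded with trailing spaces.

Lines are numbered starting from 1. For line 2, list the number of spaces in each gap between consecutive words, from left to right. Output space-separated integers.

Line 1: ['orange', 'time'] (min_width=11, slack=1)
Line 2: ['cherry', 'stop'] (min_width=11, slack=1)
Line 3: ['festival', 'it'] (min_width=11, slack=1)
Line 4: ['mineral'] (min_width=7, slack=5)
Line 5: ['chapter'] (min_width=7, slack=5)
Line 6: ['hospital'] (min_width=8, slack=4)
Line 7: ['universe'] (min_width=8, slack=4)
Line 8: ['cold', 'gentle'] (min_width=11, slack=1)
Line 9: ['gentle'] (min_width=6, slack=6)
Line 10: ['waterfall'] (min_width=9, slack=3)
Line 11: ['message'] (min_width=7, slack=5)
Line 12: ['river', 'all'] (min_width=9, slack=3)

Answer: 2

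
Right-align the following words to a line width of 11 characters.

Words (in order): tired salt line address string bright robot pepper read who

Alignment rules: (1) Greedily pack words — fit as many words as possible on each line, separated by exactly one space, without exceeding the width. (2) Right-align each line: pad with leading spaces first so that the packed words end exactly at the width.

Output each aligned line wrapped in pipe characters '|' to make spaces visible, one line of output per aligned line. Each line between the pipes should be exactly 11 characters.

Line 1: ['tired', 'salt'] (min_width=10, slack=1)
Line 2: ['line'] (min_width=4, slack=7)
Line 3: ['address'] (min_width=7, slack=4)
Line 4: ['string'] (min_width=6, slack=5)
Line 5: ['bright'] (min_width=6, slack=5)
Line 6: ['robot'] (min_width=5, slack=6)
Line 7: ['pepper', 'read'] (min_width=11, slack=0)
Line 8: ['who'] (min_width=3, slack=8)

Answer: | tired salt|
|       line|
|    address|
|     string|
|     bright|
|      robot|
|pepper read|
|        who|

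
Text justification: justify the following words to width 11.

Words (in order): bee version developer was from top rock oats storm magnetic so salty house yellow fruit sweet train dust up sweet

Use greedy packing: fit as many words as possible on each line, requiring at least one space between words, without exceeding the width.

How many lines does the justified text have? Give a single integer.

Line 1: ['bee', 'version'] (min_width=11, slack=0)
Line 2: ['developer'] (min_width=9, slack=2)
Line 3: ['was', 'from'] (min_width=8, slack=3)
Line 4: ['top', 'rock'] (min_width=8, slack=3)
Line 5: ['oats', 'storm'] (min_width=10, slack=1)
Line 6: ['magnetic', 'so'] (min_width=11, slack=0)
Line 7: ['salty', 'house'] (min_width=11, slack=0)
Line 8: ['yellow'] (min_width=6, slack=5)
Line 9: ['fruit', 'sweet'] (min_width=11, slack=0)
Line 10: ['train', 'dust'] (min_width=10, slack=1)
Line 11: ['up', 'sweet'] (min_width=8, slack=3)
Total lines: 11

Answer: 11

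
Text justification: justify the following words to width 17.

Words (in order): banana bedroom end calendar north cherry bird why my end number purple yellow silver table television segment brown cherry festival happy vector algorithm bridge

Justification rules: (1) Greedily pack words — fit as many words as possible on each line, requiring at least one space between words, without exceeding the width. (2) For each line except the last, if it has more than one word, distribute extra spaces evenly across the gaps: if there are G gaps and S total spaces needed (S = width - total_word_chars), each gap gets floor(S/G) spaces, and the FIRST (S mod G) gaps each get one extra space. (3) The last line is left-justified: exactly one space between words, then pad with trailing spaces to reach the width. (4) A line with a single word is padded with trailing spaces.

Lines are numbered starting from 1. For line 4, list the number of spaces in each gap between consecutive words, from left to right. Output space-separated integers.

Answer: 1 1 1

Derivation:
Line 1: ['banana', 'bedroom'] (min_width=14, slack=3)
Line 2: ['end', 'calendar'] (min_width=12, slack=5)
Line 3: ['north', 'cherry', 'bird'] (min_width=17, slack=0)
Line 4: ['why', 'my', 'end', 'number'] (min_width=17, slack=0)
Line 5: ['purple', 'yellow'] (min_width=13, slack=4)
Line 6: ['silver', 'table'] (min_width=12, slack=5)
Line 7: ['television'] (min_width=10, slack=7)
Line 8: ['segment', 'brown'] (min_width=13, slack=4)
Line 9: ['cherry', 'festival'] (min_width=15, slack=2)
Line 10: ['happy', 'vector'] (min_width=12, slack=5)
Line 11: ['algorithm', 'bridge'] (min_width=16, slack=1)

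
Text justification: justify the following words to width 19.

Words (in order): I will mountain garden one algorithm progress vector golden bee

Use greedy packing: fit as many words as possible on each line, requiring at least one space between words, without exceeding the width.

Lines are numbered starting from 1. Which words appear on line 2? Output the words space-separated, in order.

Line 1: ['I', 'will', 'mountain'] (min_width=15, slack=4)
Line 2: ['garden', 'one'] (min_width=10, slack=9)
Line 3: ['algorithm', 'progress'] (min_width=18, slack=1)
Line 4: ['vector', 'golden', 'bee'] (min_width=17, slack=2)

Answer: garden one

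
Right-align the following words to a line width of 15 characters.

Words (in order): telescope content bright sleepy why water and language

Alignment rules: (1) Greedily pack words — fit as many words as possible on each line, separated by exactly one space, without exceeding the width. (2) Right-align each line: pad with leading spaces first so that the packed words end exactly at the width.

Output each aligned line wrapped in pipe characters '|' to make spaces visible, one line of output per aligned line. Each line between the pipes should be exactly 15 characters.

Line 1: ['telescope'] (min_width=9, slack=6)
Line 2: ['content', 'bright'] (min_width=14, slack=1)
Line 3: ['sleepy', 'why'] (min_width=10, slack=5)
Line 4: ['water', 'and'] (min_width=9, slack=6)
Line 5: ['language'] (min_width=8, slack=7)

Answer: |      telescope|
| content bright|
|     sleepy why|
|      water and|
|       language|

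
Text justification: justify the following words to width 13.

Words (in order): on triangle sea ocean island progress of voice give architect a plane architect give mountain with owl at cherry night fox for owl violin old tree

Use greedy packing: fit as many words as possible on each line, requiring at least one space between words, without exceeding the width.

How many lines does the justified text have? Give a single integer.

Answer: 14

Derivation:
Line 1: ['on', 'triangle'] (min_width=11, slack=2)
Line 2: ['sea', 'ocean'] (min_width=9, slack=4)
Line 3: ['island'] (min_width=6, slack=7)
Line 4: ['progress', 'of'] (min_width=11, slack=2)
Line 5: ['voice', 'give'] (min_width=10, slack=3)
Line 6: ['architect', 'a'] (min_width=11, slack=2)
Line 7: ['plane'] (min_width=5, slack=8)
Line 8: ['architect'] (min_width=9, slack=4)
Line 9: ['give', 'mountain'] (min_width=13, slack=0)
Line 10: ['with', 'owl', 'at'] (min_width=11, slack=2)
Line 11: ['cherry', 'night'] (min_width=12, slack=1)
Line 12: ['fox', 'for', 'owl'] (min_width=11, slack=2)
Line 13: ['violin', 'old'] (min_width=10, slack=3)
Line 14: ['tree'] (min_width=4, slack=9)
Total lines: 14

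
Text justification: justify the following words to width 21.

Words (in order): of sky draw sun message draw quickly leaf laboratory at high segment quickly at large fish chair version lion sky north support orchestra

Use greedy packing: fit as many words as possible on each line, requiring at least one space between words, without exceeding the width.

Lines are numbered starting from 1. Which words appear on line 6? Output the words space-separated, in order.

Answer: version lion sky

Derivation:
Line 1: ['of', 'sky', 'draw', 'sun'] (min_width=15, slack=6)
Line 2: ['message', 'draw', 'quickly'] (min_width=20, slack=1)
Line 3: ['leaf', 'laboratory', 'at'] (min_width=18, slack=3)
Line 4: ['high', 'segment', 'quickly'] (min_width=20, slack=1)
Line 5: ['at', 'large', 'fish', 'chair'] (min_width=19, slack=2)
Line 6: ['version', 'lion', 'sky'] (min_width=16, slack=5)
Line 7: ['north', 'support'] (min_width=13, slack=8)
Line 8: ['orchestra'] (min_width=9, slack=12)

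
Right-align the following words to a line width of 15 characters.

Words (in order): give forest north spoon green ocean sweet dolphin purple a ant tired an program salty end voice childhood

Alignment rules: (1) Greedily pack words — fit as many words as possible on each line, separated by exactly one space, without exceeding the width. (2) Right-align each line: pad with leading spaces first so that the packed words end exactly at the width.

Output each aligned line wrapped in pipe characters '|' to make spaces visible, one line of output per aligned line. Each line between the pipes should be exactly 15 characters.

Answer: |    give forest|
|    north spoon|
|    green ocean|
|  sweet dolphin|
|   purple a ant|
|       tired an|
|  program salty|
|      end voice|
|      childhood|

Derivation:
Line 1: ['give', 'forest'] (min_width=11, slack=4)
Line 2: ['north', 'spoon'] (min_width=11, slack=4)
Line 3: ['green', 'ocean'] (min_width=11, slack=4)
Line 4: ['sweet', 'dolphin'] (min_width=13, slack=2)
Line 5: ['purple', 'a', 'ant'] (min_width=12, slack=3)
Line 6: ['tired', 'an'] (min_width=8, slack=7)
Line 7: ['program', 'salty'] (min_width=13, slack=2)
Line 8: ['end', 'voice'] (min_width=9, slack=6)
Line 9: ['childhood'] (min_width=9, slack=6)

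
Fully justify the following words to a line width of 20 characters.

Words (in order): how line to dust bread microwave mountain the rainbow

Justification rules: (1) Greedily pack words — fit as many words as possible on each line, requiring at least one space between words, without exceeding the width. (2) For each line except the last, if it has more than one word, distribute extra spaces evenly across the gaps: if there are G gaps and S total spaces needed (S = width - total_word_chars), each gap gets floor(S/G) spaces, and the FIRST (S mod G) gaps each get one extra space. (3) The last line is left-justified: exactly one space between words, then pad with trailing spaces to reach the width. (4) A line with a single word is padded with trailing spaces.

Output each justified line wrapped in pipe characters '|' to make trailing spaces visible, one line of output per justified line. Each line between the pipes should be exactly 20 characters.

Line 1: ['how', 'line', 'to', 'dust'] (min_width=16, slack=4)
Line 2: ['bread', 'microwave'] (min_width=15, slack=5)
Line 3: ['mountain', 'the', 'rainbow'] (min_width=20, slack=0)

Answer: |how   line  to  dust|
|bread      microwave|
|mountain the rainbow|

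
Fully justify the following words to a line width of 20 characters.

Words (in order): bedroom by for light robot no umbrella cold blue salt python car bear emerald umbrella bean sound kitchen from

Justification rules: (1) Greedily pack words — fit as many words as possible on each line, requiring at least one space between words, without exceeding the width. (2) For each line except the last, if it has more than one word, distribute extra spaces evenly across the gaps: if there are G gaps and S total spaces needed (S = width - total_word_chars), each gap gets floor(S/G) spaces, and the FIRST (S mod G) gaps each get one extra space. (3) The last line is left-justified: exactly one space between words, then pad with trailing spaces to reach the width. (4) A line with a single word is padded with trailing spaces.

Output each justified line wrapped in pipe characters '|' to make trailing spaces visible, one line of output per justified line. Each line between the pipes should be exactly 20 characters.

Line 1: ['bedroom', 'by', 'for', 'light'] (min_width=20, slack=0)
Line 2: ['robot', 'no', 'umbrella'] (min_width=17, slack=3)
Line 3: ['cold', 'blue', 'salt'] (min_width=14, slack=6)
Line 4: ['python', 'car', 'bear'] (min_width=15, slack=5)
Line 5: ['emerald', 'umbrella'] (min_width=16, slack=4)
Line 6: ['bean', 'sound', 'kitchen'] (min_width=18, slack=2)
Line 7: ['from'] (min_width=4, slack=16)

Answer: |bedroom by for light|
|robot   no  umbrella|
|cold    blue    salt|
|python    car   bear|
|emerald     umbrella|
|bean  sound  kitchen|
|from                |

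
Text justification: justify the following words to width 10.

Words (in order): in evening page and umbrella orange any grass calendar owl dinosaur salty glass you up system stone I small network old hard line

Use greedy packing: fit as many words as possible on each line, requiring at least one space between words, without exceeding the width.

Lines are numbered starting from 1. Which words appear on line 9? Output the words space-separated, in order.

Line 1: ['in', 'evening'] (min_width=10, slack=0)
Line 2: ['page', 'and'] (min_width=8, slack=2)
Line 3: ['umbrella'] (min_width=8, slack=2)
Line 4: ['orange', 'any'] (min_width=10, slack=0)
Line 5: ['grass'] (min_width=5, slack=5)
Line 6: ['calendar'] (min_width=8, slack=2)
Line 7: ['owl'] (min_width=3, slack=7)
Line 8: ['dinosaur'] (min_width=8, slack=2)
Line 9: ['salty'] (min_width=5, slack=5)
Line 10: ['glass', 'you'] (min_width=9, slack=1)
Line 11: ['up', 'system'] (min_width=9, slack=1)
Line 12: ['stone', 'I'] (min_width=7, slack=3)
Line 13: ['small'] (min_width=5, slack=5)
Line 14: ['network'] (min_width=7, slack=3)
Line 15: ['old', 'hard'] (min_width=8, slack=2)
Line 16: ['line'] (min_width=4, slack=6)

Answer: salty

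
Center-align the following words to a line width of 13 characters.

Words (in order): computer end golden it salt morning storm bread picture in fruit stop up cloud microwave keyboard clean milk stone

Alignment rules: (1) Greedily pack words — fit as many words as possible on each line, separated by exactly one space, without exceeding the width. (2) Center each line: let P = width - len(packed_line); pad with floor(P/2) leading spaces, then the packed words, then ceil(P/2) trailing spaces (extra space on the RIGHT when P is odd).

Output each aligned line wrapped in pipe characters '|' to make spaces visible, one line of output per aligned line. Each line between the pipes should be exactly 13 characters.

Line 1: ['computer', 'end'] (min_width=12, slack=1)
Line 2: ['golden', 'it'] (min_width=9, slack=4)
Line 3: ['salt', 'morning'] (min_width=12, slack=1)
Line 4: ['storm', 'bread'] (min_width=11, slack=2)
Line 5: ['picture', 'in'] (min_width=10, slack=3)
Line 6: ['fruit', 'stop', 'up'] (min_width=13, slack=0)
Line 7: ['cloud'] (min_width=5, slack=8)
Line 8: ['microwave'] (min_width=9, slack=4)
Line 9: ['keyboard'] (min_width=8, slack=5)
Line 10: ['clean', 'milk'] (min_width=10, slack=3)
Line 11: ['stone'] (min_width=5, slack=8)

Answer: |computer end |
|  golden it  |
|salt morning |
| storm bread |
| picture in  |
|fruit stop up|
|    cloud    |
|  microwave  |
|  keyboard   |
| clean milk  |
|    stone    |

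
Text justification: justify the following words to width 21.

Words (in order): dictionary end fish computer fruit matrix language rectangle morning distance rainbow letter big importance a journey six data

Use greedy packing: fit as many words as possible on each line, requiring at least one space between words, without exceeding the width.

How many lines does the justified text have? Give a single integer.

Line 1: ['dictionary', 'end', 'fish'] (min_width=19, slack=2)
Line 2: ['computer', 'fruit', 'matrix'] (min_width=21, slack=0)
Line 3: ['language', 'rectangle'] (min_width=18, slack=3)
Line 4: ['morning', 'distance'] (min_width=16, slack=5)
Line 5: ['rainbow', 'letter', 'big'] (min_width=18, slack=3)
Line 6: ['importance', 'a', 'journey'] (min_width=20, slack=1)
Line 7: ['six', 'data'] (min_width=8, slack=13)
Total lines: 7

Answer: 7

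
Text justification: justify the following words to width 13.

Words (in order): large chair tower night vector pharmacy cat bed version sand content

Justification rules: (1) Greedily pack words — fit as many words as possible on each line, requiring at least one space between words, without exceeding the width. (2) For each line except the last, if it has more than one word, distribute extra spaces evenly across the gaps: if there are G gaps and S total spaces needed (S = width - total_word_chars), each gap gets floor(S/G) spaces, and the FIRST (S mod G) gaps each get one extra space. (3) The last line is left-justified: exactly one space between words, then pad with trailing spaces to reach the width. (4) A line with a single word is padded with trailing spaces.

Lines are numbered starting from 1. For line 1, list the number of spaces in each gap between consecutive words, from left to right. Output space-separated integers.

Line 1: ['large', 'chair'] (min_width=11, slack=2)
Line 2: ['tower', 'night'] (min_width=11, slack=2)
Line 3: ['vector'] (min_width=6, slack=7)
Line 4: ['pharmacy', 'cat'] (min_width=12, slack=1)
Line 5: ['bed', 'version'] (min_width=11, slack=2)
Line 6: ['sand', 'content'] (min_width=12, slack=1)

Answer: 3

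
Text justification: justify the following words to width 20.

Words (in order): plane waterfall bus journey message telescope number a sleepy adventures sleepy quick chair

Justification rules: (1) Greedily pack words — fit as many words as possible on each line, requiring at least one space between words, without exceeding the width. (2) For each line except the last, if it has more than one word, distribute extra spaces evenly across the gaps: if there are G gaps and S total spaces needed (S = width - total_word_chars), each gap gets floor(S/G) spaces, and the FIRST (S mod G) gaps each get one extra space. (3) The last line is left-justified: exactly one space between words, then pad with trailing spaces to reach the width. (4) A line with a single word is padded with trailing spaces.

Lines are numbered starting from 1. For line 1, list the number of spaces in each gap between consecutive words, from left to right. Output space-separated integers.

Answer: 2 1

Derivation:
Line 1: ['plane', 'waterfall', 'bus'] (min_width=19, slack=1)
Line 2: ['journey', 'message'] (min_width=15, slack=5)
Line 3: ['telescope', 'number', 'a'] (min_width=18, slack=2)
Line 4: ['sleepy', 'adventures'] (min_width=17, slack=3)
Line 5: ['sleepy', 'quick', 'chair'] (min_width=18, slack=2)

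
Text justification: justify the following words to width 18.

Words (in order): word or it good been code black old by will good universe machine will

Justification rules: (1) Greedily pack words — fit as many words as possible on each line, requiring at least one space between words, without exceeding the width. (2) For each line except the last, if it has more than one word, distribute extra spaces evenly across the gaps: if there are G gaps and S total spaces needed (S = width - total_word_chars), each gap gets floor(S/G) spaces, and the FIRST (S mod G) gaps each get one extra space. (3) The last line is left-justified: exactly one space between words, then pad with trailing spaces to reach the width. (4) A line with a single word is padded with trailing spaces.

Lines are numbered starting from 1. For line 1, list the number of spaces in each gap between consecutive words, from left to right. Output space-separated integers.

Line 1: ['word', 'or', 'it', 'good'] (min_width=15, slack=3)
Line 2: ['been', 'code', 'black'] (min_width=15, slack=3)
Line 3: ['old', 'by', 'will', 'good'] (min_width=16, slack=2)
Line 4: ['universe', 'machine'] (min_width=16, slack=2)
Line 5: ['will'] (min_width=4, slack=14)

Answer: 2 2 2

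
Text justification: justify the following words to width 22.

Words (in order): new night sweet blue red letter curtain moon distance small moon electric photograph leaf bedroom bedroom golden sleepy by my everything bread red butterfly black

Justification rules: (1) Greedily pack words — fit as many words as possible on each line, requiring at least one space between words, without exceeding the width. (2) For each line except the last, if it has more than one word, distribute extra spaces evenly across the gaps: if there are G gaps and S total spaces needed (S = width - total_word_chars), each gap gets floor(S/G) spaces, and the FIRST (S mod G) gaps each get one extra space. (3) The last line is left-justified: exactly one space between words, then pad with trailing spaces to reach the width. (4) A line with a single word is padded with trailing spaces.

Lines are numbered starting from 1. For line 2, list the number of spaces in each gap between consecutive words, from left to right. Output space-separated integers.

Answer: 3 3

Derivation:
Line 1: ['new', 'night', 'sweet', 'blue'] (min_width=20, slack=2)
Line 2: ['red', 'letter', 'curtain'] (min_width=18, slack=4)
Line 3: ['moon', 'distance', 'small'] (min_width=19, slack=3)
Line 4: ['moon', 'electric'] (min_width=13, slack=9)
Line 5: ['photograph', 'leaf'] (min_width=15, slack=7)
Line 6: ['bedroom', 'bedroom', 'golden'] (min_width=22, slack=0)
Line 7: ['sleepy', 'by', 'my'] (min_width=12, slack=10)
Line 8: ['everything', 'bread', 'red'] (min_width=20, slack=2)
Line 9: ['butterfly', 'black'] (min_width=15, slack=7)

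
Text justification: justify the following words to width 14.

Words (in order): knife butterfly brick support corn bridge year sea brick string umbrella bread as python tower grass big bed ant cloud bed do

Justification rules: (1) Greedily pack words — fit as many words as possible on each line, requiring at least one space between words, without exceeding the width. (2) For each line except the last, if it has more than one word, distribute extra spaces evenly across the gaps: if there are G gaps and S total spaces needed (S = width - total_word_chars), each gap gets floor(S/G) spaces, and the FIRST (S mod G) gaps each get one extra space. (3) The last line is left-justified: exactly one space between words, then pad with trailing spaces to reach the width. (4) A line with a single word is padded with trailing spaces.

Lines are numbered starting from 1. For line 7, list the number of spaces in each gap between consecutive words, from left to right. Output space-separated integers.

Answer: 1

Derivation:
Line 1: ['knife'] (min_width=5, slack=9)
Line 2: ['butterfly'] (min_width=9, slack=5)
Line 3: ['brick', 'support'] (min_width=13, slack=1)
Line 4: ['corn', 'bridge'] (min_width=11, slack=3)
Line 5: ['year', 'sea', 'brick'] (min_width=14, slack=0)
Line 6: ['string'] (min_width=6, slack=8)
Line 7: ['umbrella', 'bread'] (min_width=14, slack=0)
Line 8: ['as', 'python'] (min_width=9, slack=5)
Line 9: ['tower', 'grass'] (min_width=11, slack=3)
Line 10: ['big', 'bed', 'ant'] (min_width=11, slack=3)
Line 11: ['cloud', 'bed', 'do'] (min_width=12, slack=2)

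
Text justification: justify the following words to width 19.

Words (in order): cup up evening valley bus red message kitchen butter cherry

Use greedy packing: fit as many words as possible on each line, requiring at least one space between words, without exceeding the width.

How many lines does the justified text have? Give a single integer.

Line 1: ['cup', 'up', 'evening'] (min_width=14, slack=5)
Line 2: ['valley', 'bus', 'red'] (min_width=14, slack=5)
Line 3: ['message', 'kitchen'] (min_width=15, slack=4)
Line 4: ['butter', 'cherry'] (min_width=13, slack=6)
Total lines: 4

Answer: 4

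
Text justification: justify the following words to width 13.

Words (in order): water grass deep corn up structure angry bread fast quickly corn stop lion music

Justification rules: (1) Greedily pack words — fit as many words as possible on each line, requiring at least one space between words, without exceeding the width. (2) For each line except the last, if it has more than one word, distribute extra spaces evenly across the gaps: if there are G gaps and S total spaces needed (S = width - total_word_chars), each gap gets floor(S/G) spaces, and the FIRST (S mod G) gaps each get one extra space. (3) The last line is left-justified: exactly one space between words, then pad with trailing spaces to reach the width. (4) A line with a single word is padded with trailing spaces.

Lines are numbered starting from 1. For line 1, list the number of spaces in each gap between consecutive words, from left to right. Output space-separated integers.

Answer: 3

Derivation:
Line 1: ['water', 'grass'] (min_width=11, slack=2)
Line 2: ['deep', 'corn', 'up'] (min_width=12, slack=1)
Line 3: ['structure'] (min_width=9, slack=4)
Line 4: ['angry', 'bread'] (min_width=11, slack=2)
Line 5: ['fast', 'quickly'] (min_width=12, slack=1)
Line 6: ['corn', 'stop'] (min_width=9, slack=4)
Line 7: ['lion', 'music'] (min_width=10, slack=3)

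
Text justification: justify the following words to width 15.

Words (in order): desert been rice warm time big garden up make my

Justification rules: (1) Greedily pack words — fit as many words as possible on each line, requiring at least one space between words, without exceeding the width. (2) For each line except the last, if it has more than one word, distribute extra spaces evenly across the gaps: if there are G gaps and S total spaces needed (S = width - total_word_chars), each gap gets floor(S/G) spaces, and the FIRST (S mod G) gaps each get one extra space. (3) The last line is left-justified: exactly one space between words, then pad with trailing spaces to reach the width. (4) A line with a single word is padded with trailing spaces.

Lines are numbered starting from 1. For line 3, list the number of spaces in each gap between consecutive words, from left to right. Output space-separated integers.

Answer: 2 2

Derivation:
Line 1: ['desert', 'been'] (min_width=11, slack=4)
Line 2: ['rice', 'warm', 'time'] (min_width=14, slack=1)
Line 3: ['big', 'garden', 'up'] (min_width=13, slack=2)
Line 4: ['make', 'my'] (min_width=7, slack=8)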